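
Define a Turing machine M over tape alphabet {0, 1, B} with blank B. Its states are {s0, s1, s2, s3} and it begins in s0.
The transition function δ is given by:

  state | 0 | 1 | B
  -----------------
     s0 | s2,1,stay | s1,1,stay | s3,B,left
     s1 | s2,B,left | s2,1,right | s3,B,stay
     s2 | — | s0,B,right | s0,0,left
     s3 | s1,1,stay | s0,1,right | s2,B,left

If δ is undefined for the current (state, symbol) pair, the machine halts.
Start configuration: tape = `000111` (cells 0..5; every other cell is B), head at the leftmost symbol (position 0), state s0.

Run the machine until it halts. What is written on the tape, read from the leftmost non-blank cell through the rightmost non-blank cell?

1B10

state=s0 head=0 tape=[0]00111B   (s0,0)→(s2,1,stay)
state=s2 head=0 tape=[1]00111B   (s2,1)→(s0,B,right)
state=s0 head=1 tape=B[0]0111B   (s0,0)→(s2,1,stay)
state=s2 head=1 tape=B[1]0111B   (s2,1)→(s0,B,right)
state=s0 head=2 tape=BB[0]111B   (s0,0)→(s2,1,stay)
state=s2 head=2 tape=BB[1]111B   (s2,1)→(s0,B,right)
state=s0 head=3 tape=BBB[1]11B   (s0,1)→(s1,1,stay)
state=s1 head=3 tape=BBB[1]11B   (s1,1)→(s2,1,right)
state=s2 head=4 tape=BBB1[1]1B   (s2,1)→(s0,B,right)
state=s0 head=5 tape=BBB1B[1]B   (s0,1)→(s1,1,stay)
state=s1 head=5 tape=BBB1B[1]B   (s1,1)→(s2,1,right)
state=s2 head=6 tape=BBB1B1[B]   (s2,B)→(s0,0,left)
state=s0 head=5 tape=BBB1B[1]0   (s0,1)→(s1,1,stay)
state=s1 head=5 tape=BBB1B[1]0   (s1,1)→(s2,1,right)
state=s2 head=6 tape=BBB1B1[0]
The non-blank tape span at halt is 1B10.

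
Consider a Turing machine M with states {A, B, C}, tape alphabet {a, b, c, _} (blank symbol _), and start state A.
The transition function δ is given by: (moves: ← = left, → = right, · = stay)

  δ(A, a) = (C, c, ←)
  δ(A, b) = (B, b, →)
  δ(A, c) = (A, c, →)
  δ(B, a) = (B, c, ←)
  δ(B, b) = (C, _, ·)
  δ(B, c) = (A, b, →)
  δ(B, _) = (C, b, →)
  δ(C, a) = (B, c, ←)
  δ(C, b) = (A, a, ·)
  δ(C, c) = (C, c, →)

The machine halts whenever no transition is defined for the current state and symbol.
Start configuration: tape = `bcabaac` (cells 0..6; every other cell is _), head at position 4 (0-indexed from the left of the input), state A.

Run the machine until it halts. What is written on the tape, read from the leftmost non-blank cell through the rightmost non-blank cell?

bbccccc

A | bcab[a]ac_   read a → write c, move ←, go to C
C | bca[b]cac_   read b → write a, move ·, go to A
A | bca[a]cac_   read a → write c, move ←, go to C
C | bc[a]ccac_   read a → write c, move ←, go to B
B | b[c]cccac_   read c → write b, move →, go to A
A | bb[c]ccac_   read c → write c, move →, go to A
A | bbc[c]cac_   read c → write c, move →, go to A
A | bbcc[c]ac_   read c → write c, move →, go to A
A | bbccc[a]c_   read a → write c, move ←, go to C
C | bbcc[c]cc_   read c → write c, move →, go to C
C | bbccc[c]c_   read c → write c, move →, go to C
C | bbcccc[c]_   read c → write c, move →, go to C
C | bbccccc[_]
The non-blank tape span at halt is bbccccc.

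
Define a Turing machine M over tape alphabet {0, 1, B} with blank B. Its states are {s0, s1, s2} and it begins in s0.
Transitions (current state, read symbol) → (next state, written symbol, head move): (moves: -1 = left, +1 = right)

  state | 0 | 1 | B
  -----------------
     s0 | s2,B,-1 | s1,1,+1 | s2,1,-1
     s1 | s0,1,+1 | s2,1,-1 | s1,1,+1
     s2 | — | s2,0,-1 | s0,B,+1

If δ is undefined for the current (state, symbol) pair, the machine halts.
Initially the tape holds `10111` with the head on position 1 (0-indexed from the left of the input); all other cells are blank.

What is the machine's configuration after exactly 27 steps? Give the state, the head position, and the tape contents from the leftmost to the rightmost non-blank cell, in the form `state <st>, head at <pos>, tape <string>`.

state s0, head at 0, tape 0011

s0 | B1[0]111   read 0 → write B, move -1, go to s2
s2 | B[1]B111   read 1 → write 0, move -1, go to s2
s2 | [B]0B111   read B → write B, move +1, go to s0
s0 | B[0]B111   read 0 → write B, move -1, go to s2
s2 | [B]BB111   read B → write B, move +1, go to s0
s0 | B[B]B111   read B → write 1, move -1, go to s2
s2 | [B]1B111   read B → write B, move +1, go to s0
s0 | B[1]B111   read 1 → write 1, move +1, go to s1
s1 | B1[B]111   read B → write 1, move +1, go to s1
s1 | B11[1]11   read 1 → write 1, move -1, go to s2
s2 | B1[1]111   read 1 → write 0, move -1, go to s2
s2 | B[1]0111   read 1 → write 0, move -1, go to s2
s2 | [B]00111   read B → write B, move +1, go to s0
s0 | B[0]0111   read 0 → write B, move -1, go to s2
s2 | [B]B0111   read B → write B, move +1, go to s0
s0 | B[B]0111   read B → write 1, move -1, go to s2
s2 | [B]10111   read B → write B, move +1, go to s0
s0 | B[1]0111   read 1 → write 1, move +1, go to s1
s1 | B1[0]111   read 0 → write 1, move +1, go to s0
s0 | B11[1]11   read 1 → write 1, move +1, go to s1
s1 | B111[1]1   read 1 → write 1, move -1, go to s2
s2 | B11[1]11   read 1 → write 0, move -1, go to s2
s2 | B1[1]011   read 1 → write 0, move -1, go to s2
s2 | B[1]0011   read 1 → write 0, move -1, go to s2
s2 | [B]00011   read B → write B, move +1, go to s0
s0 | B[0]0011   read 0 → write B, move -1, go to s2
s2 | [B]B0011   read B → write B, move +1, go to s0
s0 | B[B]0011
After 27 steps: state s0, head at 0, tape 0011.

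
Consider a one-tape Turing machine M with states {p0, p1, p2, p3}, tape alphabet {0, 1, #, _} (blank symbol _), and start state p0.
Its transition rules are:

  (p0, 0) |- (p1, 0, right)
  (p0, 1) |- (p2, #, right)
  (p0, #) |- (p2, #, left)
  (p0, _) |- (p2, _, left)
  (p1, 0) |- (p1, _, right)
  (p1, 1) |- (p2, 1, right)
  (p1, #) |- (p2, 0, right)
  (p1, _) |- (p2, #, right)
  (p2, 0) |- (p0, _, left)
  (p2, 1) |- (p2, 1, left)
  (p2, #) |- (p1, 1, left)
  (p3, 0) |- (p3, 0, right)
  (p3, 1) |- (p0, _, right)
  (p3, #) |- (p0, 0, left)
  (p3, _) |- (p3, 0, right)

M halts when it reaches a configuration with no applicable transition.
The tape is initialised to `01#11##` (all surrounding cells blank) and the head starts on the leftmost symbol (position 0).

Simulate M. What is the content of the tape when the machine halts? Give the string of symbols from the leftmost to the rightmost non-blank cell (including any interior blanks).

state=p0 head=0 tape=__[0]1#11##   (p0,0)→(p1,0,right)
state=p1 head=1 tape=__0[1]#11##   (p1,1)→(p2,1,right)
state=p2 head=2 tape=__01[#]11##   (p2,#)→(p1,1,left)
state=p1 head=1 tape=__0[1]111##   (p1,1)→(p2,1,right)
state=p2 head=2 tape=__01[1]11##   (p2,1)→(p2,1,left)
state=p2 head=1 tape=__0[1]111##   (p2,1)→(p2,1,left)
state=p2 head=0 tape=__[0]1111##   (p2,0)→(p0,_,left)
state=p0 head=-1 tape=_[_]_1111##   (p0,_)→(p2,_,left)
state=p2 head=-2 tape=[_]__1111##
The non-blank tape span at halt is 1111##.

1111##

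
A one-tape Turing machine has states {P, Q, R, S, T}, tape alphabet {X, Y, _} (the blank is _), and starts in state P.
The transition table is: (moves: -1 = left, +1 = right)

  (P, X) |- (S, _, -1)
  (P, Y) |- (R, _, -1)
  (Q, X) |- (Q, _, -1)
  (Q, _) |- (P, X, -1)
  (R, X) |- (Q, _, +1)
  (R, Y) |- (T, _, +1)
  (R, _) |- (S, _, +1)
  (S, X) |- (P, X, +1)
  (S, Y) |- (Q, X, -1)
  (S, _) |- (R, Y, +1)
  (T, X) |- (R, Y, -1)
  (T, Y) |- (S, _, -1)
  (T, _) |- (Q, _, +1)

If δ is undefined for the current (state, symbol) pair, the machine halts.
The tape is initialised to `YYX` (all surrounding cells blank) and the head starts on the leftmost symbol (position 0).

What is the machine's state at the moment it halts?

state=P head=0 tape=_[Y]YX   (P,Y)→(R,_,-1)
state=R head=-1 tape=[_]_YX   (R,_)→(S,_,+1)
state=S head=0 tape=_[_]YX   (S,_)→(R,Y,+1)
state=R head=1 tape=_Y[Y]X   (R,Y)→(T,_,+1)
state=T head=2 tape=_Y_[X]   (T,X)→(R,Y,-1)
state=R head=1 tape=_Y[_]Y   (R,_)→(S,_,+1)
state=S head=2 tape=_Y_[Y]   (S,Y)→(Q,X,-1)
state=Q head=1 tape=_Y[_]X   (Q,_)→(P,X,-1)
state=P head=0 tape=_[Y]XX   (P,Y)→(R,_,-1)
state=R head=-1 tape=[_]_XX   (R,_)→(S,_,+1)
state=S head=0 tape=_[_]XX   (S,_)→(R,Y,+1)
state=R head=1 tape=_Y[X]X   (R,X)→(Q,_,+1)
state=Q head=2 tape=_Y_[X]   (Q,X)→(Q,_,-1)
state=Q head=1 tape=_Y[_]_   (Q,_)→(P,X,-1)
state=P head=0 tape=_[Y]X_   (P,Y)→(R,_,-1)
state=R head=-1 tape=[_]_X_   (R,_)→(S,_,+1)
state=S head=0 tape=_[_]X_   (S,_)→(R,Y,+1)
state=R head=1 tape=_Y[X]_   (R,X)→(Q,_,+1)
state=Q head=2 tape=_Y_[_]   (Q,_)→(P,X,-1)
state=P head=1 tape=_Y[_]X
No transition is defined for (P, _); M halts in state P.

P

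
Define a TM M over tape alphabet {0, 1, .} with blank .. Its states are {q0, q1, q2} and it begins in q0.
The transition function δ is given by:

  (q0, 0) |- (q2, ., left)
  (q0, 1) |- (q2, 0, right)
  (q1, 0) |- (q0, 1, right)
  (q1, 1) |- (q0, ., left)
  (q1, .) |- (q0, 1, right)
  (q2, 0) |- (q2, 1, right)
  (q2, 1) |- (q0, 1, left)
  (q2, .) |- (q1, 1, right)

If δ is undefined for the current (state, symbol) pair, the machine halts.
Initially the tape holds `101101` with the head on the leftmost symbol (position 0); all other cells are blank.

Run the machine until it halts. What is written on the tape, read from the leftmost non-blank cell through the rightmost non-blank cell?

state=q0 head=0 tape=[1]01101...   (q0,1)→(q2,0,right)
state=q2 head=1 tape=0[0]1101...   (q2,0)→(q2,1,right)
state=q2 head=2 tape=01[1]101...   (q2,1)→(q0,1,left)
state=q0 head=1 tape=0[1]1101...   (q0,1)→(q2,0,right)
state=q2 head=2 tape=00[1]101...   (q2,1)→(q0,1,left)
state=q0 head=1 tape=0[0]1101...   (q0,0)→(q2,.,left)
state=q2 head=0 tape=[0].1101...   (q2,0)→(q2,1,right)
state=q2 head=1 tape=1[.]1101...   (q2,.)→(q1,1,right)
state=q1 head=2 tape=11[1]101...   (q1,1)→(q0,.,left)
state=q0 head=1 tape=1[1].101...   (q0,1)→(q2,0,right)
state=q2 head=2 tape=10[.]101...   (q2,.)→(q1,1,right)
state=q1 head=3 tape=101[1]01...   (q1,1)→(q0,.,left)
state=q0 head=2 tape=10[1].01...   (q0,1)→(q2,0,right)
state=q2 head=3 tape=100[.]01...   (q2,.)→(q1,1,right)
state=q1 head=4 tape=1001[0]1...   (q1,0)→(q0,1,right)
state=q0 head=5 tape=10011[1]...   (q0,1)→(q2,0,right)
state=q2 head=6 tape=100110[.]..   (q2,.)→(q1,1,right)
state=q1 head=7 tape=1001101[.].   (q1,.)→(q0,1,right)
state=q0 head=8 tape=10011011[.]
The non-blank tape span at halt is 10011011.

10011011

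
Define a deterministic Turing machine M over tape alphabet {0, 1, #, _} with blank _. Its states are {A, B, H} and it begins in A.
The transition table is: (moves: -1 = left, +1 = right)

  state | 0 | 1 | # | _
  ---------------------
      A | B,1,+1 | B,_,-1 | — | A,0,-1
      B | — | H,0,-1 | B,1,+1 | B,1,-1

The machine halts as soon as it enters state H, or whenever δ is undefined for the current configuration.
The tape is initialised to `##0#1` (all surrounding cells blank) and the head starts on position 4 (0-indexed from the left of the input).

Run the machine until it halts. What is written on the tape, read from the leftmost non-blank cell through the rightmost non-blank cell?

##001

state=A head=4 tape=##0#[1]   (A,1)→(B,_,-1)
state=B head=3 tape=##0[#]_   (B,#)→(B,1,+1)
state=B head=4 tape=##01[_]   (B,_)→(B,1,-1)
state=B head=3 tape=##0[1]1   (B,1)→(H,0,-1)
state=H head=2 tape=##[0]01
The non-blank tape span at halt is ##001.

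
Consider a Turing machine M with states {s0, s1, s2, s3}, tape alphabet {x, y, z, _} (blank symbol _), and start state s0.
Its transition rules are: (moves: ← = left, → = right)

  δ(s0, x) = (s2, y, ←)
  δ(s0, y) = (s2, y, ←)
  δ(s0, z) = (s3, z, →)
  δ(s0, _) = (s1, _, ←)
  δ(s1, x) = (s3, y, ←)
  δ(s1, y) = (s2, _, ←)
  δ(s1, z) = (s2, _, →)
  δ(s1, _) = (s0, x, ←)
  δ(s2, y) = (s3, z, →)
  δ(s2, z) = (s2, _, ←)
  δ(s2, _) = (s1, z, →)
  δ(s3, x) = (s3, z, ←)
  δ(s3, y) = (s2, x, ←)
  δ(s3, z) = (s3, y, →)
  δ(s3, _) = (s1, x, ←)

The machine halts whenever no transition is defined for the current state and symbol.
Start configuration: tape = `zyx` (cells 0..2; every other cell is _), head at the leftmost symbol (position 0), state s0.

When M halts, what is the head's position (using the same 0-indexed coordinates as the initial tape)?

2

s0 | _[z]yx_   read z → write z, move →, go to s3
s3 | _z[y]x_   read y → write x, move ←, go to s2
s2 | _[z]xx_   read z → write _, move ←, go to s2
s2 | [_]_xx_   read _ → write z, move →, go to s1
s1 | z[_]xx_   read _ → write x, move ←, go to s0
s0 | [z]xxx_   read z → write z, move →, go to s3
s3 | z[x]xx_   read x → write z, move ←, go to s3
s3 | [z]zxx_   read z → write y, move →, go to s3
s3 | y[z]xx_   read z → write y, move →, go to s3
s3 | yy[x]x_   read x → write z, move ←, go to s3
s3 | y[y]zx_   read y → write x, move ←, go to s2
s2 | [y]xzx_   read y → write z, move →, go to s3
s3 | z[x]zx_   read x → write z, move ←, go to s3
s3 | [z]zzx_   read z → write y, move →, go to s3
s3 | y[z]zx_   read z → write y, move →, go to s3
s3 | yy[z]x_   read z → write y, move →, go to s3
s3 | yyy[x]_   read x → write z, move ←, go to s3
s3 | yy[y]z_   read y → write x, move ←, go to s2
s2 | y[y]xz_   read y → write z, move →, go to s3
s3 | yz[x]z_   read x → write z, move ←, go to s3
s3 | y[z]zz_   read z → write y, move →, go to s3
s3 | yy[z]z_   read z → write y, move →, go to s3
s3 | yyy[z]_   read z → write y, move →, go to s3
s3 | yyyy[_]   read _ → write x, move ←, go to s1
s1 | yyy[y]x   read y → write _, move ←, go to s2
s2 | yy[y]_x   read y → write z, move →, go to s3
s3 | yyz[_]x   read _ → write x, move ←, go to s1
s1 | yy[z]xx   read z → write _, move →, go to s2
s2 | yy_[x]x
At halt the head is at cell 2.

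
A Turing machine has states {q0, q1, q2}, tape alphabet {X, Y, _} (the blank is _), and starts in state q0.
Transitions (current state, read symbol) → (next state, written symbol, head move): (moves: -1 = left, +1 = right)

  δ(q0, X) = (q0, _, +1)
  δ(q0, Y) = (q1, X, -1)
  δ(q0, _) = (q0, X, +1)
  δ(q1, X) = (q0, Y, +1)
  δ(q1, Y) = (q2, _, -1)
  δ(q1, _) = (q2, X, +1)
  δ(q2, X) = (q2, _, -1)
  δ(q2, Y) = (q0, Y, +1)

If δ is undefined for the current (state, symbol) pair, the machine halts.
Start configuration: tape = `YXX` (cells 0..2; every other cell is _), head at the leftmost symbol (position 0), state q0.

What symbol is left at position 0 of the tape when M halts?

_

q0 | __[Y]XX   read Y → write X, move -1, go to q1
q1 | _[_]XXX   read _ → write X, move +1, go to q2
q2 | _X[X]XX   read X → write _, move -1, go to q2
q2 | _[X]_XX   read X → write _, move -1, go to q2
q2 | [_]__XX
Cell 0 holds _ when M halts.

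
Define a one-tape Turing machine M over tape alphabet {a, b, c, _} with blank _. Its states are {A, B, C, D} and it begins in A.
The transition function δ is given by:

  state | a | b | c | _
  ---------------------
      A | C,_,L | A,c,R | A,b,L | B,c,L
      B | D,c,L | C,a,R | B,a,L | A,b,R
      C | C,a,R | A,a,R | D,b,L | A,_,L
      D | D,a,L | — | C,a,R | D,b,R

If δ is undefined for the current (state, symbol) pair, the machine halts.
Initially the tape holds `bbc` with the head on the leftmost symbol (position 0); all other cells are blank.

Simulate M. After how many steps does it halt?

28

state=A head=0 tape=____[b]bc_   (A,b)→(A,c,R)
state=A head=1 tape=____c[b]c_   (A,b)→(A,c,R)
state=A head=2 tape=____cc[c]_   (A,c)→(A,b,L)
state=A head=1 tape=____c[c]b_   (A,c)→(A,b,L)
state=A head=0 tape=____[c]bb_   (A,c)→(A,b,L)
state=A head=-1 tape=___[_]bbb_   (A,_)→(B,c,L)
state=B head=-2 tape=__[_]cbbb_   (B,_)→(A,b,R)
state=A head=-1 tape=__b[c]bbb_   (A,c)→(A,b,L)
state=A head=-2 tape=__[b]bbbb_   (A,b)→(A,c,R)
state=A head=-1 tape=__c[b]bbb_   (A,b)→(A,c,R)
state=A head=0 tape=__cc[b]bb_   (A,b)→(A,c,R)
state=A head=1 tape=__ccc[b]b_   (A,b)→(A,c,R)
state=A head=2 tape=__cccc[b]_   (A,b)→(A,c,R)
state=A head=3 tape=__ccccc[_]   (A,_)→(B,c,L)
state=B head=2 tape=__cccc[c]c   (B,c)→(B,a,L)
state=B head=1 tape=__ccc[c]ac   (B,c)→(B,a,L)
state=B head=0 tape=__cc[c]aac   (B,c)→(B,a,L)
state=B head=-1 tape=__c[c]aaac   (B,c)→(B,a,L)
state=B head=-2 tape=__[c]aaaac   (B,c)→(B,a,L)
state=B head=-3 tape=_[_]aaaaac   (B,_)→(A,b,R)
state=A head=-2 tape=_b[a]aaaac   (A,a)→(C,_,L)
state=C head=-3 tape=_[b]_aaaac   (C,b)→(A,a,R)
state=A head=-2 tape=_a[_]aaaac   (A,_)→(B,c,L)
state=B head=-3 tape=_[a]caaaac   (B,a)→(D,c,L)
state=D head=-4 tape=[_]ccaaaac   (D,_)→(D,b,R)
state=D head=-3 tape=b[c]caaaac   (D,c)→(C,a,R)
state=C head=-2 tape=ba[c]aaaac   (C,c)→(D,b,L)
state=D head=-3 tape=b[a]baaaac   (D,a)→(D,a,L)
state=D head=-4 tape=[b]abaaaac
M halts after 28 transitions.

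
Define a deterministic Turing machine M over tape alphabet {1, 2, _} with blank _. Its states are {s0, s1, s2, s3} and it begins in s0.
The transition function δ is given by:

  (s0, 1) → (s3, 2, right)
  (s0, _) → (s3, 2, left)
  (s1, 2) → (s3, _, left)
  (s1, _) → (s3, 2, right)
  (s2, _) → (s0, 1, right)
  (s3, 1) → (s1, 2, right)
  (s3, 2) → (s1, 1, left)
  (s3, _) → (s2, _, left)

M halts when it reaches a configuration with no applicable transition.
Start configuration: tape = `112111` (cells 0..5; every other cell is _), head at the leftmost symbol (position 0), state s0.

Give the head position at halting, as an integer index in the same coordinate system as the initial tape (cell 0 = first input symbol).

state=s0 head=0 tape=___[1]12111   (s0,1)→(s3,2,right)
state=s3 head=1 tape=___2[1]2111   (s3,1)→(s1,2,right)
state=s1 head=2 tape=___22[2]111   (s1,2)→(s3,_,left)
state=s3 head=1 tape=___2[2]_111   (s3,2)→(s1,1,left)
state=s1 head=0 tape=___[2]1_111   (s1,2)→(s3,_,left)
state=s3 head=-1 tape=__[_]_1_111   (s3,_)→(s2,_,left)
state=s2 head=-2 tape=_[_]__1_111   (s2,_)→(s0,1,right)
state=s0 head=-1 tape=_1[_]_1_111   (s0,_)→(s3,2,left)
state=s3 head=-2 tape=_[1]2_1_111   (s3,1)→(s1,2,right)
state=s1 head=-1 tape=_2[2]_1_111   (s1,2)→(s3,_,left)
state=s3 head=-2 tape=_[2]__1_111   (s3,2)→(s1,1,left)
state=s1 head=-3 tape=[_]1__1_111   (s1,_)→(s3,2,right)
state=s3 head=-2 tape=2[1]__1_111   (s3,1)→(s1,2,right)
state=s1 head=-1 tape=22[_]_1_111   (s1,_)→(s3,2,right)
state=s3 head=0 tape=222[_]1_111   (s3,_)→(s2,_,left)
state=s2 head=-1 tape=22[2]_1_111
At halt the head is at cell -1.

-1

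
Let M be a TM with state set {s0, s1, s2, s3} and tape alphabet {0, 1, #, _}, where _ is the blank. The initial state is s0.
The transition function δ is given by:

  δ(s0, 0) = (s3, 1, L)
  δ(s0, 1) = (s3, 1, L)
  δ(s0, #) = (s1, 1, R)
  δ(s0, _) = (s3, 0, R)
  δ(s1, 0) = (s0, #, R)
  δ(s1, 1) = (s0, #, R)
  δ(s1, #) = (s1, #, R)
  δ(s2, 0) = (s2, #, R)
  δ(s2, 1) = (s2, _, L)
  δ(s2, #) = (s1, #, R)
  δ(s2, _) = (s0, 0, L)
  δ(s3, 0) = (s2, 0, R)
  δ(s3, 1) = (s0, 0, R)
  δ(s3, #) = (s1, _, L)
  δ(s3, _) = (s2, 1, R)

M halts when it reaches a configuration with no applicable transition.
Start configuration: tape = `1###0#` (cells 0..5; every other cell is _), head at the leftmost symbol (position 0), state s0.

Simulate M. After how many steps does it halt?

32

state=s0 head=0 tape=___[1]###0#_   (s0,1)→(s3,1,L)
state=s3 head=-1 tape=__[_]1###0#_   (s3,_)→(s2,1,R)
state=s2 head=0 tape=__1[1]###0#_   (s2,1)→(s2,_,L)
state=s2 head=-1 tape=__[1]_###0#_   (s2,1)→(s2,_,L)
state=s2 head=-2 tape=_[_]__###0#_   (s2,_)→(s0,0,L)
state=s0 head=-3 tape=[_]0__###0#_   (s0,_)→(s3,0,R)
state=s3 head=-2 tape=0[0]__###0#_   (s3,0)→(s2,0,R)
state=s2 head=-1 tape=00[_]_###0#_   (s2,_)→(s0,0,L)
state=s0 head=-2 tape=0[0]0_###0#_   (s0,0)→(s3,1,L)
state=s3 head=-3 tape=[0]10_###0#_   (s3,0)→(s2,0,R)
state=s2 head=-2 tape=0[1]0_###0#_   (s2,1)→(s2,_,L)
state=s2 head=-3 tape=[0]_0_###0#_   (s2,0)→(s2,#,R)
state=s2 head=-2 tape=#[_]0_###0#_   (s2,_)→(s0,0,L)
state=s0 head=-3 tape=[#]00_###0#_   (s0,#)→(s1,1,R)
state=s1 head=-2 tape=1[0]0_###0#_   (s1,0)→(s0,#,R)
state=s0 head=-1 tape=1#[0]_###0#_   (s0,0)→(s3,1,L)
state=s3 head=-2 tape=1[#]1_###0#_   (s3,#)→(s1,_,L)
state=s1 head=-3 tape=[1]_1_###0#_   (s1,1)→(s0,#,R)
state=s0 head=-2 tape=#[_]1_###0#_   (s0,_)→(s3,0,R)
state=s3 head=-1 tape=#0[1]_###0#_   (s3,1)→(s0,0,R)
state=s0 head=0 tape=#00[_]###0#_   (s0,_)→(s3,0,R)
state=s3 head=1 tape=#000[#]##0#_   (s3,#)→(s1,_,L)
state=s1 head=0 tape=#00[0]_##0#_   (s1,0)→(s0,#,R)
state=s0 head=1 tape=#00#[_]##0#_   (s0,_)→(s3,0,R)
state=s3 head=2 tape=#00#0[#]#0#_   (s3,#)→(s1,_,L)
state=s1 head=1 tape=#00#[0]_#0#_   (s1,0)→(s0,#,R)
state=s0 head=2 tape=#00##[_]#0#_   (s0,_)→(s3,0,R)
state=s3 head=3 tape=#00##0[#]0#_   (s3,#)→(s1,_,L)
state=s1 head=2 tape=#00##[0]_0#_   (s1,0)→(s0,#,R)
state=s0 head=3 tape=#00###[_]0#_   (s0,_)→(s3,0,R)
state=s3 head=4 tape=#00###0[0]#_   (s3,0)→(s2,0,R)
state=s2 head=5 tape=#00###00[#]_   (s2,#)→(s1,#,R)
state=s1 head=6 tape=#00###00#[_]
M halts after 32 transitions.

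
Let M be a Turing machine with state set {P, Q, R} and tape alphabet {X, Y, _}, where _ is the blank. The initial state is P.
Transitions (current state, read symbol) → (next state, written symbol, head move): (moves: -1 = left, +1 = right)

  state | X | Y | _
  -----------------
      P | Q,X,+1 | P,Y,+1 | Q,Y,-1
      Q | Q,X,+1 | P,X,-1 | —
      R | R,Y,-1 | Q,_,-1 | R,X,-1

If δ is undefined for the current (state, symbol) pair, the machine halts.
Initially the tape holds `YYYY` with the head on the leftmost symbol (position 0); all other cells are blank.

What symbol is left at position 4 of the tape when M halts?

state=P head=0 tape=[Y]YYY__   (P,Y)→(P,Y,+1)
state=P head=1 tape=Y[Y]YY__   (P,Y)→(P,Y,+1)
state=P head=2 tape=YY[Y]Y__   (P,Y)→(P,Y,+1)
state=P head=3 tape=YYY[Y]__   (P,Y)→(P,Y,+1)
state=P head=4 tape=YYYY[_]_   (P,_)→(Q,Y,-1)
state=Q head=3 tape=YYY[Y]Y_   (Q,Y)→(P,X,-1)
state=P head=2 tape=YY[Y]XY_   (P,Y)→(P,Y,+1)
state=P head=3 tape=YYY[X]Y_   (P,X)→(Q,X,+1)
state=Q head=4 tape=YYYX[Y]_   (Q,Y)→(P,X,-1)
state=P head=3 tape=YYY[X]X_   (P,X)→(Q,X,+1)
state=Q head=4 tape=YYYX[X]_   (Q,X)→(Q,X,+1)
state=Q head=5 tape=YYYXX[_]
Cell 4 holds X when M halts.

X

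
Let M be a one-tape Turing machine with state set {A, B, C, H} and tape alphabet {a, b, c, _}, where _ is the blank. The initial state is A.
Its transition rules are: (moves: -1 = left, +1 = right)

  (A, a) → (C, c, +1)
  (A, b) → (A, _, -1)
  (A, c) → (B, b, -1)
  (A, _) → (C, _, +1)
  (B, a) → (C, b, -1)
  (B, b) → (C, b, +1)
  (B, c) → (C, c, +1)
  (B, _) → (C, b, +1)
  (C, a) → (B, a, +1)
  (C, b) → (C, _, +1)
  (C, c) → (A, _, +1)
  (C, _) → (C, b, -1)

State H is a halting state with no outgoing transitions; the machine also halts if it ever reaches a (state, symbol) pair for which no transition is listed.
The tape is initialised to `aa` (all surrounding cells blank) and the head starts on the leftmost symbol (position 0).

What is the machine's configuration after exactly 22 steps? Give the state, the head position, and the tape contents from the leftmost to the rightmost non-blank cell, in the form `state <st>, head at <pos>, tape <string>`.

state C, head at 4, tape ca___bb

A | [a]a_____   read a → write c, move +1, go to C
C | c[a]_____   read a → write a, move +1, go to B
B | ca[_]____   read _ → write b, move +1, go to C
C | cab[_]___   read _ → write b, move -1, go to C
C | ca[b]b___   read b → write _, move +1, go to C
C | ca_[b]___   read b → write _, move +1, go to C
C | ca__[_]__   read _ → write b, move -1, go to C
C | ca_[_]b__   read _ → write b, move -1, go to C
C | ca[_]bb__   read _ → write b, move -1, go to C
C | c[a]bbb__   read a → write a, move +1, go to B
B | ca[b]bb__   read b → write b, move +1, go to C
C | cab[b]b__   read b → write _, move +1, go to C
C | cab_[b]__   read b → write _, move +1, go to C
C | cab__[_]_   read _ → write b, move -1, go to C
C | cab_[_]b_   read _ → write b, move -1, go to C
C | cab[_]bb_   read _ → write b, move -1, go to C
C | ca[b]bbb_   read b → write _, move +1, go to C
C | ca_[b]bb_   read b → write _, move +1, go to C
C | ca__[b]b_   read b → write _, move +1, go to C
C | ca___[b]_   read b → write _, move +1, go to C
C | ca____[_]   read _ → write b, move -1, go to C
C | ca___[_]b   read _ → write b, move -1, go to C
C | ca__[_]bb
After 22 steps: state C, head at 4, tape ca___bb.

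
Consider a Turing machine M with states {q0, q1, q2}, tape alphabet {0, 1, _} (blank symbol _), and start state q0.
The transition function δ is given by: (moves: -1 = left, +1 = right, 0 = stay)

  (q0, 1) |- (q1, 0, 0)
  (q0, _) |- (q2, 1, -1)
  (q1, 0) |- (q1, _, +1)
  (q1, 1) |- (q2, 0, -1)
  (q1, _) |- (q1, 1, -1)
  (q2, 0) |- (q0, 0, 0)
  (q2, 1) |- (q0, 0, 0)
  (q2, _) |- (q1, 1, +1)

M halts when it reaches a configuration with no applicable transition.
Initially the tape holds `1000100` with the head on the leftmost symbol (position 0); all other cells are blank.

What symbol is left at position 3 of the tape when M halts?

state=q0 head=0 tape=[1]000100__   (q0,1)→(q1,0,0)
state=q1 head=0 tape=[0]000100__   (q1,0)→(q1,_,+1)
state=q1 head=1 tape=_[0]00100__   (q1,0)→(q1,_,+1)
state=q1 head=2 tape=__[0]0100__   (q1,0)→(q1,_,+1)
state=q1 head=3 tape=___[0]100__   (q1,0)→(q1,_,+1)
state=q1 head=4 tape=____[1]00__   (q1,1)→(q2,0,-1)
state=q2 head=3 tape=___[_]000__   (q2,_)→(q1,1,+1)
state=q1 head=4 tape=___1[0]00__   (q1,0)→(q1,_,+1)
state=q1 head=5 tape=___1_[0]0__   (q1,0)→(q1,_,+1)
state=q1 head=6 tape=___1__[0]__   (q1,0)→(q1,_,+1)
state=q1 head=7 tape=___1___[_]_   (q1,_)→(q1,1,-1)
state=q1 head=6 tape=___1__[_]1_   (q1,_)→(q1,1,-1)
state=q1 head=5 tape=___1_[_]11_   (q1,_)→(q1,1,-1)
state=q1 head=4 tape=___1[_]111_   (q1,_)→(q1,1,-1)
state=q1 head=3 tape=___[1]1111_   (q1,1)→(q2,0,-1)
state=q2 head=2 tape=__[_]01111_   (q2,_)→(q1,1,+1)
state=q1 head=3 tape=__1[0]1111_   (q1,0)→(q1,_,+1)
state=q1 head=4 tape=__1_[1]111_   (q1,1)→(q2,0,-1)
state=q2 head=3 tape=__1[_]0111_   (q2,_)→(q1,1,+1)
state=q1 head=4 tape=__11[0]111_   (q1,0)→(q1,_,+1)
state=q1 head=5 tape=__11_[1]11_   (q1,1)→(q2,0,-1)
state=q2 head=4 tape=__11[_]011_   (q2,_)→(q1,1,+1)
state=q1 head=5 tape=__111[0]11_   (q1,0)→(q1,_,+1)
state=q1 head=6 tape=__111_[1]1_   (q1,1)→(q2,0,-1)
state=q2 head=5 tape=__111[_]01_   (q2,_)→(q1,1,+1)
state=q1 head=6 tape=__1111[0]1_   (q1,0)→(q1,_,+1)
state=q1 head=7 tape=__1111_[1]_   (q1,1)→(q2,0,-1)
state=q2 head=6 tape=__1111[_]0_   (q2,_)→(q1,1,+1)
state=q1 head=7 tape=__11111[0]_   (q1,0)→(q1,_,+1)
state=q1 head=8 tape=__11111_[_]   (q1,_)→(q1,1,-1)
state=q1 head=7 tape=__11111[_]1   (q1,_)→(q1,1,-1)
state=q1 head=6 tape=__1111[1]11   (q1,1)→(q2,0,-1)
state=q2 head=5 tape=__111[1]011   (q2,1)→(q0,0,0)
state=q0 head=5 tape=__111[0]011
Cell 3 holds 1 when M halts.

1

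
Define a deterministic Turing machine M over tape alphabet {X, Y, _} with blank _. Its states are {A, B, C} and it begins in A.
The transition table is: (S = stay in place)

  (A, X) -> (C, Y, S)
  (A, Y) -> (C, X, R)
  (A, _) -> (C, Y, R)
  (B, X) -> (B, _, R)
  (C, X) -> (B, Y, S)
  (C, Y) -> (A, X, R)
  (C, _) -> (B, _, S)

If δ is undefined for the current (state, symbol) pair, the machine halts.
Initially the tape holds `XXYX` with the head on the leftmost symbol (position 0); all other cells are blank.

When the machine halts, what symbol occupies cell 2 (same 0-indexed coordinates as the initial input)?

X

state=A head=0 tape=[X]XYX   (A,X)→(C,Y,S)
state=C head=0 tape=[Y]XYX   (C,Y)→(A,X,R)
state=A head=1 tape=X[X]YX   (A,X)→(C,Y,S)
state=C head=1 tape=X[Y]YX   (C,Y)→(A,X,R)
state=A head=2 tape=XX[Y]X   (A,Y)→(C,X,R)
state=C head=3 tape=XXX[X]   (C,X)→(B,Y,S)
state=B head=3 tape=XXX[Y]
Cell 2 holds X when M halts.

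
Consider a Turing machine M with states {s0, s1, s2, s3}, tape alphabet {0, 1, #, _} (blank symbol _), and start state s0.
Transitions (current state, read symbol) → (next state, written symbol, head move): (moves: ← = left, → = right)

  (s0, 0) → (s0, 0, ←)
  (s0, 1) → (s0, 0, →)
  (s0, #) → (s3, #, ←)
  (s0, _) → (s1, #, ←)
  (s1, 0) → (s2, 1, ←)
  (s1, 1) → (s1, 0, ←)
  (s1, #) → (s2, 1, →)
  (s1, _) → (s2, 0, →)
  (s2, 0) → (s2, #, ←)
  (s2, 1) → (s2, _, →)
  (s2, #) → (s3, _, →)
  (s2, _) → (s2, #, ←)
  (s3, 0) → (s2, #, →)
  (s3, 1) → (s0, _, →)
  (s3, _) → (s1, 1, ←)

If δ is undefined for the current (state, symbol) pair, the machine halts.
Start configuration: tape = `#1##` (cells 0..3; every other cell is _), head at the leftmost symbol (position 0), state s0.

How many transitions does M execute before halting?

s0 | __[#]1##   read # → write #, move ←, go to s3
s3 | _[_]#1##   read _ → write 1, move ←, go to s1
s1 | [_]1#1##   read _ → write 0, move →, go to s2
s2 | 0[1]#1##   read 1 → write _, move →, go to s2
s2 | 0_[#]1##   read # → write _, move →, go to s3
s3 | 0__[1]##   read 1 → write _, move →, go to s0
s0 | 0___[#]#   read # → write #, move ←, go to s3
s3 | 0__[_]##   read _ → write 1, move ←, go to s1
s1 | 0_[_]1##   read _ → write 0, move →, go to s2
s2 | 0_0[1]##   read 1 → write _, move →, go to s2
s2 | 0_0_[#]#   read # → write _, move →, go to s3
s3 | 0_0__[#]
M halts after 11 transitions.

11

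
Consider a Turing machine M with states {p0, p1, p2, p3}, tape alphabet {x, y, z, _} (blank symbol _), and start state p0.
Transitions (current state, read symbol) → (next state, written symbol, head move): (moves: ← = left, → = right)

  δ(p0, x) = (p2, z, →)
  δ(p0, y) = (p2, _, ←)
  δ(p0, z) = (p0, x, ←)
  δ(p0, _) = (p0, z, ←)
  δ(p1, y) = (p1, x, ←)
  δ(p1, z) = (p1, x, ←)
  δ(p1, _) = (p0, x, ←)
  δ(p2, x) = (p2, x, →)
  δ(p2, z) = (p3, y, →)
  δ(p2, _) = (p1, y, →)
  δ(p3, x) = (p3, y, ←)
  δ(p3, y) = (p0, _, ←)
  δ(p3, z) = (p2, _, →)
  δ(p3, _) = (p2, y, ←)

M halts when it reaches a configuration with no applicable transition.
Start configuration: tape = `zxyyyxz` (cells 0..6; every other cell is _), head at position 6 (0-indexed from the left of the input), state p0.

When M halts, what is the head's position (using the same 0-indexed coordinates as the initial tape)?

p0 | zxyyyx[z]__   read z → write x, move ←, go to p0
p0 | zxyyy[x]x__   read x → write z, move →, go to p2
p2 | zxyyyz[x]__   read x → write x, move →, go to p2
p2 | zxyyyzx[_]_   read _ → write y, move →, go to p1
p1 | zxyyyzxy[_]   read _ → write x, move ←, go to p0
p0 | zxyyyzx[y]x   read y → write _, move ←, go to p2
p2 | zxyyyz[x]_x   read x → write x, move →, go to p2
p2 | zxyyyzx[_]x   read _ → write y, move →, go to p1
p1 | zxyyyzxy[x]
At halt the head is at cell 8.

8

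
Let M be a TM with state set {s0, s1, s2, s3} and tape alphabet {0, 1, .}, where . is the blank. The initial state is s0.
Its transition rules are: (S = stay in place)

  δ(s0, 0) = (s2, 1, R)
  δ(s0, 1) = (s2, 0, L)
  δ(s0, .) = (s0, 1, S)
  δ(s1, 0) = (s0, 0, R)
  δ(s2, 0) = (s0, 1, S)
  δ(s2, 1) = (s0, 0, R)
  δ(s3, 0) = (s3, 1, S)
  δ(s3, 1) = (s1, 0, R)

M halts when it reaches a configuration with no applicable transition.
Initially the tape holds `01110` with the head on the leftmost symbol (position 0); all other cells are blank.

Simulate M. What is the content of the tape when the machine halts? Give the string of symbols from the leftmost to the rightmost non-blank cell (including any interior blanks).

00101

state=s0 head=0 tape=[0]1110.   (s0,0)→(s2,1,R)
state=s2 head=1 tape=1[1]110.   (s2,1)→(s0,0,R)
state=s0 head=2 tape=10[1]10.   (s0,1)→(s2,0,L)
state=s2 head=1 tape=1[0]010.   (s2,0)→(s0,1,S)
state=s0 head=1 tape=1[1]010.   (s0,1)→(s2,0,L)
state=s2 head=0 tape=[1]0010.   (s2,1)→(s0,0,R)
state=s0 head=1 tape=0[0]010.   (s0,0)→(s2,1,R)
state=s2 head=2 tape=01[0]10.   (s2,0)→(s0,1,S)
state=s0 head=2 tape=01[1]10.   (s0,1)→(s2,0,L)
state=s2 head=1 tape=0[1]010.   (s2,1)→(s0,0,R)
state=s0 head=2 tape=00[0]10.   (s0,0)→(s2,1,R)
state=s2 head=3 tape=001[1]0.   (s2,1)→(s0,0,R)
state=s0 head=4 tape=0010[0].   (s0,0)→(s2,1,R)
state=s2 head=5 tape=00101[.]
The non-blank tape span at halt is 00101.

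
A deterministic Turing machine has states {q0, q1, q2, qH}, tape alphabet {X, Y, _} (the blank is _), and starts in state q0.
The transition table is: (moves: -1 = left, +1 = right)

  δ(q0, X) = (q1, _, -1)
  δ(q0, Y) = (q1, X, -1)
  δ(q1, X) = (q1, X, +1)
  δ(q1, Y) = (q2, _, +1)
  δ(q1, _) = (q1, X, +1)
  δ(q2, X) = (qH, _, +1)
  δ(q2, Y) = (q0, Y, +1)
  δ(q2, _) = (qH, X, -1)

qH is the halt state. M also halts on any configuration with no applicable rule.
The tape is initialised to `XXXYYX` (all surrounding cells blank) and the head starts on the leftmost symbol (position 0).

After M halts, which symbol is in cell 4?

q0 | _[X]XXYYX   read X → write _, move -1, go to q1
q1 | [_]_XXYYX   read _ → write X, move +1, go to q1
q1 | X[_]XXYYX   read _ → write X, move +1, go to q1
q1 | XX[X]XYYX   read X → write X, move +1, go to q1
q1 | XXX[X]YYX   read X → write X, move +1, go to q1
q1 | XXXX[Y]YX   read Y → write _, move +1, go to q2
q2 | XXXX_[Y]X   read Y → write Y, move +1, go to q0
q0 | XXXX_Y[X]   read X → write _, move -1, go to q1
q1 | XXXX_[Y]_   read Y → write _, move +1, go to q2
q2 | XXXX__[_]   read _ → write X, move -1, go to qH
qH | XXXX_[_]X
Cell 4 holds _ when M halts.

_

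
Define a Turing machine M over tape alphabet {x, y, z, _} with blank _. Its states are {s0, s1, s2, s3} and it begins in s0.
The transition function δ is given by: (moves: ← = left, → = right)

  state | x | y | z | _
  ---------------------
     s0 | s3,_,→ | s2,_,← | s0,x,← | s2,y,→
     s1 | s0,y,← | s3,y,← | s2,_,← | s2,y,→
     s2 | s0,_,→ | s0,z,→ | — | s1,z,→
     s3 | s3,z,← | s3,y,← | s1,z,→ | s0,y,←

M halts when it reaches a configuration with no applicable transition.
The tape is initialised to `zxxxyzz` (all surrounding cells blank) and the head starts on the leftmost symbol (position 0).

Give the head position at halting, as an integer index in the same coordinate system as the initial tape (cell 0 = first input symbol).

state=s0 head=0 tape=_[z]xxxyzz   (s0,z)→(s0,x,←)
state=s0 head=-1 tape=[_]xxxxyzz   (s0,_)→(s2,y,→)
state=s2 head=0 tape=y[x]xxxyzz   (s2,x)→(s0,_,→)
state=s0 head=1 tape=y_[x]xxyzz   (s0,x)→(s3,_,→)
state=s3 head=2 tape=y__[x]xyzz   (s3,x)→(s3,z,←)
state=s3 head=1 tape=y_[_]zxyzz   (s3,_)→(s0,y,←)
state=s0 head=0 tape=y[_]yzxyzz   (s0,_)→(s2,y,→)
state=s2 head=1 tape=yy[y]zxyzz   (s2,y)→(s0,z,→)
state=s0 head=2 tape=yyz[z]xyzz   (s0,z)→(s0,x,←)
state=s0 head=1 tape=yy[z]xxyzz   (s0,z)→(s0,x,←)
state=s0 head=0 tape=y[y]xxxyzz   (s0,y)→(s2,_,←)
state=s2 head=-1 tape=[y]_xxxyzz   (s2,y)→(s0,z,→)
state=s0 head=0 tape=z[_]xxxyzz   (s0,_)→(s2,y,→)
state=s2 head=1 tape=zy[x]xxyzz   (s2,x)→(s0,_,→)
state=s0 head=2 tape=zy_[x]xyzz   (s0,x)→(s3,_,→)
state=s3 head=3 tape=zy__[x]yzz   (s3,x)→(s3,z,←)
state=s3 head=2 tape=zy_[_]zyzz   (s3,_)→(s0,y,←)
state=s0 head=1 tape=zy[_]yzyzz   (s0,_)→(s2,y,→)
state=s2 head=2 tape=zyy[y]zyzz   (s2,y)→(s0,z,→)
state=s0 head=3 tape=zyyz[z]yzz   (s0,z)→(s0,x,←)
state=s0 head=2 tape=zyy[z]xyzz   (s0,z)→(s0,x,←)
state=s0 head=1 tape=zy[y]xxyzz   (s0,y)→(s2,_,←)
state=s2 head=0 tape=z[y]_xxyzz   (s2,y)→(s0,z,→)
state=s0 head=1 tape=zz[_]xxyzz   (s0,_)→(s2,y,→)
state=s2 head=2 tape=zzy[x]xyzz   (s2,x)→(s0,_,→)
state=s0 head=3 tape=zzy_[x]yzz   (s0,x)→(s3,_,→)
state=s3 head=4 tape=zzy__[y]zz   (s3,y)→(s3,y,←)
state=s3 head=3 tape=zzy_[_]yzz   (s3,_)→(s0,y,←)
state=s0 head=2 tape=zzy[_]yyzz   (s0,_)→(s2,y,→)
state=s2 head=3 tape=zzyy[y]yzz   (s2,y)→(s0,z,→)
state=s0 head=4 tape=zzyyz[y]zz   (s0,y)→(s2,_,←)
state=s2 head=3 tape=zzyy[z]_zz
At halt the head is at cell 3.

3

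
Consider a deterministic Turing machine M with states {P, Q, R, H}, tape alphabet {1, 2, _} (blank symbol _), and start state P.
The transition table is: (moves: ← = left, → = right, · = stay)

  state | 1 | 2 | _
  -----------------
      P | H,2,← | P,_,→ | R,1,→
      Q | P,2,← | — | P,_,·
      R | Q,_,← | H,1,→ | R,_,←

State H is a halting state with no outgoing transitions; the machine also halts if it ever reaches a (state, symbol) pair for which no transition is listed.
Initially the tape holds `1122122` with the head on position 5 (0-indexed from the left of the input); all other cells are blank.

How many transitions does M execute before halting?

27

P | 11221[2]2__   read 2 → write _, move →, go to P
P | 11221_[2]__   read 2 → write _, move →, go to P
P | 11221__[_]_   read _ → write 1, move →, go to R
R | 11221__1[_]   read _ → write _, move ←, go to R
R | 11221__[1]_   read 1 → write _, move ←, go to Q
Q | 11221_[_]__   read _ → write _, move ·, go to P
P | 11221_[_]__   read _ → write 1, move →, go to R
R | 11221_1[_]_   read _ → write _, move ←, go to R
R | 11221_[1]__   read 1 → write _, move ←, go to Q
Q | 11221[_]___   read _ → write _, move ·, go to P
P | 11221[_]___   read _ → write 1, move →, go to R
R | 112211[_]__   read _ → write _, move ←, go to R
R | 11221[1]___   read 1 → write _, move ←, go to Q
Q | 1122[1]____   read 1 → write 2, move ←, go to P
P | 112[2]2____   read 2 → write _, move →, go to P
P | 112_[2]____   read 2 → write _, move →, go to P
P | 112__[_]___   read _ → write 1, move →, go to R
R | 112__1[_]__   read _ → write _, move ←, go to R
R | 112__[1]___   read 1 → write _, move ←, go to Q
Q | 112_[_]____   read _ → write _, move ·, go to P
P | 112_[_]____   read _ → write 1, move →, go to R
R | 112_1[_]___   read _ → write _, move ←, go to R
R | 112_[1]____   read 1 → write _, move ←, go to Q
Q | 112[_]_____   read _ → write _, move ·, go to P
P | 112[_]_____   read _ → write 1, move →, go to R
R | 1121[_]____   read _ → write _, move ←, go to R
R | 112[1]_____   read 1 → write _, move ←, go to Q
Q | 11[2]______
M halts after 27 transitions.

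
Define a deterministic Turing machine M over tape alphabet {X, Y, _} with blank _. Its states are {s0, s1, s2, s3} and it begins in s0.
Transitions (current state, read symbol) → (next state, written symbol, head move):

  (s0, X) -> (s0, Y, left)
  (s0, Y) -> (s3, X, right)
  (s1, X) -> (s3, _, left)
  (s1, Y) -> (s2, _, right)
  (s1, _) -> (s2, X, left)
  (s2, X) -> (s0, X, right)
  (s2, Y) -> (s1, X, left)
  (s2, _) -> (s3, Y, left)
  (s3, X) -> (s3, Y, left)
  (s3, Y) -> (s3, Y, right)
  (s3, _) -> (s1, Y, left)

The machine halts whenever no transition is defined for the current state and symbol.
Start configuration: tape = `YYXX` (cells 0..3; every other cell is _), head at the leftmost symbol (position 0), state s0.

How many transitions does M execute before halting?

state=s0 head=0 tape=[Y]YXX_   (s0,Y)→(s3,X,right)
state=s3 head=1 tape=X[Y]XX_   (s3,Y)→(s3,Y,right)
state=s3 head=2 tape=XY[X]X_   (s3,X)→(s3,Y,left)
state=s3 head=1 tape=X[Y]YX_   (s3,Y)→(s3,Y,right)
state=s3 head=2 tape=XY[Y]X_   (s3,Y)→(s3,Y,right)
state=s3 head=3 tape=XYY[X]_   (s3,X)→(s3,Y,left)
state=s3 head=2 tape=XY[Y]Y_   (s3,Y)→(s3,Y,right)
state=s3 head=3 tape=XYY[Y]_   (s3,Y)→(s3,Y,right)
state=s3 head=4 tape=XYYY[_]   (s3,_)→(s1,Y,left)
state=s1 head=3 tape=XYY[Y]Y   (s1,Y)→(s2,_,right)
state=s2 head=4 tape=XYY_[Y]   (s2,Y)→(s1,X,left)
state=s1 head=3 tape=XYY[_]X   (s1,_)→(s2,X,left)
state=s2 head=2 tape=XY[Y]XX   (s2,Y)→(s1,X,left)
state=s1 head=1 tape=X[Y]XXX   (s1,Y)→(s2,_,right)
state=s2 head=2 tape=X_[X]XX   (s2,X)→(s0,X,right)
state=s0 head=3 tape=X_X[X]X   (s0,X)→(s0,Y,left)
state=s0 head=2 tape=X_[X]YX   (s0,X)→(s0,Y,left)
state=s0 head=1 tape=X[_]YYX
M halts after 17 transitions.

17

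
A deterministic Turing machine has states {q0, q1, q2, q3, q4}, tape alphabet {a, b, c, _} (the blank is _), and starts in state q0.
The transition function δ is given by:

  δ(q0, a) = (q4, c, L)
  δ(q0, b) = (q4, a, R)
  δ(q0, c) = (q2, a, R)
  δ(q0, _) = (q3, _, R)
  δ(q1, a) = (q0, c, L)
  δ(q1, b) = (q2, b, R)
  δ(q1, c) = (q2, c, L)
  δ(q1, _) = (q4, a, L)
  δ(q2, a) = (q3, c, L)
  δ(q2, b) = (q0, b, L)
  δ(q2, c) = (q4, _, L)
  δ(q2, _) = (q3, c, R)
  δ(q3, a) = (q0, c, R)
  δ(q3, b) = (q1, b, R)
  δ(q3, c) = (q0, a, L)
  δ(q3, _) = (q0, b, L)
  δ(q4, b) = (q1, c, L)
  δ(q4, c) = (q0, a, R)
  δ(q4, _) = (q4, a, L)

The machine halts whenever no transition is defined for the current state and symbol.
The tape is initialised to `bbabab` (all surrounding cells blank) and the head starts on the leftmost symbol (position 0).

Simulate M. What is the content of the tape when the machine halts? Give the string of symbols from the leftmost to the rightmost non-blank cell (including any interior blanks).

cacbab

q0 | _[b]babab   read b → write a, move R, go to q4
q4 | _a[b]abab   read b → write c, move L, go to q1
q1 | _[a]cabab   read a → write c, move L, go to q0
q0 | [_]ccabab   read _ → write _, move R, go to q3
q3 | _[c]cabab   read c → write a, move L, go to q0
q0 | [_]acabab   read _ → write _, move R, go to q3
q3 | _[a]cabab   read a → write c, move R, go to q0
q0 | _c[c]abab   read c → write a, move R, go to q2
q2 | _ca[a]bab   read a → write c, move L, go to q3
q3 | _c[a]cbab   read a → write c, move R, go to q0
q0 | _cc[c]bab   read c → write a, move R, go to q2
q2 | _cca[b]ab   read b → write b, move L, go to q0
q0 | _cc[a]bab   read a → write c, move L, go to q4
q4 | _c[c]cbab   read c → write a, move R, go to q0
q0 | _ca[c]bab   read c → write a, move R, go to q2
q2 | _caa[b]ab   read b → write b, move L, go to q0
q0 | _ca[a]bab   read a → write c, move L, go to q4
q4 | _c[a]cbab
The non-blank tape span at halt is cacbab.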